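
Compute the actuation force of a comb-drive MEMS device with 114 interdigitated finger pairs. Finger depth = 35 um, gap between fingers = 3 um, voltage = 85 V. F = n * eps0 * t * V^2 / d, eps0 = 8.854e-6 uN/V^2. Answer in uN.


Step 1: Parameters: n=114, eps0=8.854e-6 uN/V^2, t=35 um, V=85 V, d=3 um
Step 2: V^2 = 7225
Step 3: F = 114 * 8.854e-6 * 35 * 7225 / 3
F = 85.08 uN


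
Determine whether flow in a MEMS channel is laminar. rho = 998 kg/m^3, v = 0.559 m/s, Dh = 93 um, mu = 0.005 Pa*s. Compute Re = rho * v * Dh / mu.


Step 1: Convert Dh to meters: Dh = 93e-6 m
Step 2: Re = rho * v * Dh / mu
Re = 998 * 0.559 * 93e-6 / 0.005
Re = 10.377
Since Re = 10.377 is below ~2300, the flow is laminar.


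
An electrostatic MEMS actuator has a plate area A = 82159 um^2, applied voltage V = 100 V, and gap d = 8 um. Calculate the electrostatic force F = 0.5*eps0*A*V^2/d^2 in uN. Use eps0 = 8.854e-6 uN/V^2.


Step 1: Identify parameters.
eps0 = 8.854e-6 uN/V^2, A = 82159 um^2, V = 100 V, d = 8 um
Step 2: Compute V^2 = 100^2 = 10000
Step 3: Compute d^2 = 8^2 = 64
Step 4: F = 0.5 * 8.854e-6 * 82159 * 10000 / 64
F = 56.831 uN


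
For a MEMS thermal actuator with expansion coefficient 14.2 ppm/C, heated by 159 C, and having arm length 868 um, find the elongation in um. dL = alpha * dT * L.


Step 1: Convert CTE: alpha = 14.2 ppm/C = 14.2e-6 /C
Step 2: dL = 14.2e-6 * 159 * 868
dL = 1.9598 um


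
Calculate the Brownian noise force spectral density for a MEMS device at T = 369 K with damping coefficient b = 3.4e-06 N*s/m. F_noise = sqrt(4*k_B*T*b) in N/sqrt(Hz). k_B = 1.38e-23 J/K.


Step 1: Compute 4 * k_B * T * b
= 4 * 1.38e-23 * 369 * 3.4e-06
= 6.9254e-26 N^2/Hz
Step 2: F_noise = sqrt(6.9254e-26)
F_noise = 2.63e-13 N/sqrt(Hz)


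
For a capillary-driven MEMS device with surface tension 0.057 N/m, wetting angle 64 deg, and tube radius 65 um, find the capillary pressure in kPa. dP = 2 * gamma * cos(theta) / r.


Step 1: cos(64 deg) = 0.4384
Step 2: Convert r to m: r = 65e-6 m
Step 3: dP = 2 * 0.057 * 0.4384 / 65e-6 = 768.9 Pa
Step 4: Convert Pa to kPa (divide by 1000).
dP = 0.77 kPa


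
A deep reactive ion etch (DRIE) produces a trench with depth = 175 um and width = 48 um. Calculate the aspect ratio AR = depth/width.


Step 1: AR = depth / width
Step 2: AR = 175 / 48
AR = 3.6


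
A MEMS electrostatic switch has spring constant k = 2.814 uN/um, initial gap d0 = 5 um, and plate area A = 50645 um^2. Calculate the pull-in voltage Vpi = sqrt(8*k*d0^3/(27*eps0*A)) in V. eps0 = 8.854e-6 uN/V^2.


Step 1: Compute numerator: 8 * k * d0^3 = 8 * 2.814 * 5^3 = 2814.0
Step 2: Compute denominator: 27 * eps0 * A = 27 * 8.854e-6 * 50645 = 12.107092
Step 3: Vpi = sqrt(2814.0 / 12.107092)
Vpi = 15.25 V


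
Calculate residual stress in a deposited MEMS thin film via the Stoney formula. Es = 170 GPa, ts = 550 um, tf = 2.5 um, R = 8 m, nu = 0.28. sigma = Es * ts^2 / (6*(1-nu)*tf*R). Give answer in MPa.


Step 1: Compute numerator: Es * ts^2 = 170 * 550^2 = 51425000 (GPa*um^2)
Step 2: Compute denominator (R in um): 6*(1-nu)*tf*R = 6*0.72*2.5*8e6 = 86400000.0 (um^2)
Step 3: sigma (GPa) = 51425000 / 86400000.0 = 5.95197e-01 GPa
Step 4: Convert to MPa (x1000): sigma = 595.2 MPa


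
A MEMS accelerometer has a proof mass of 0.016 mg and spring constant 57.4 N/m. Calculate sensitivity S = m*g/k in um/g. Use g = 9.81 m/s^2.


Step 1: Convert mass: m = 0.016 mg = 1.60e-08 kg
Step 2: S = m * g / k = 1.60e-08 * 9.81 / 57.4
Step 3: S = 2.73e-09 m/g
Step 4: Convert to um/g: S = 0.003 um/g


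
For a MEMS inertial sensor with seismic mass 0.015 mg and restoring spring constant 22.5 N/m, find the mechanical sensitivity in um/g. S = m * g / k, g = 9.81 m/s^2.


Step 1: Convert mass: m = 0.015 mg = 1.50e-08 kg
Step 2: S = m * g / k = 1.50e-08 * 9.81 / 22.5
Step 3: S = 6.54e-09 m/g
Step 4: Convert to um/g: S = 0.007 um/g


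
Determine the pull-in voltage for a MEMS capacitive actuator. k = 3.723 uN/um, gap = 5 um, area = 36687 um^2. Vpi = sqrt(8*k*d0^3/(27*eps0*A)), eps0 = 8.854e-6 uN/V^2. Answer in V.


Step 1: Compute numerator: 8 * k * d0^3 = 8 * 3.723 * 5^3 = 3723.0
Step 2: Compute denominator: 27 * eps0 * A = 27 * 8.854e-6 * 36687 = 8.770321
Step 3: Vpi = sqrt(3723.0 / 8.770321)
Vpi = 20.6 V


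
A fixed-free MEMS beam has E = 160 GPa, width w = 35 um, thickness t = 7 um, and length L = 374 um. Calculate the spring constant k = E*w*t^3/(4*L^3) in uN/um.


Step 1: Convert E to consistent units (1 GPa = 1000 uN/um^2).
E = 160 GPa = 160000 uN/um^2
Step 2: Compute t^3 = 7^3 = 343
Step 3: Compute L^3 = 374^3 = 52313624
Step 4: k = 160000 * 35 * 343 / (4 * 52313624)
k = 9.1793 uN/um


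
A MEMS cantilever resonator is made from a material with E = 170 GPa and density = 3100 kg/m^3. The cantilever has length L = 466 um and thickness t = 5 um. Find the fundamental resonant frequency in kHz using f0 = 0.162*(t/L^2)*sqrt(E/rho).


Step 1: Convert units to SI.
t_SI = 5e-6 m, L_SI = 466e-6 m
Step 2: Calculate sqrt(E/rho).
sqrt(170e9 / 3100) = 7405.32 m/s
Step 3: Compute f0.
f0 = 0.162 * 5e-6 / (466e-6)^2 * 7405.32 = 27622.1 Hz = 27.62 kHz


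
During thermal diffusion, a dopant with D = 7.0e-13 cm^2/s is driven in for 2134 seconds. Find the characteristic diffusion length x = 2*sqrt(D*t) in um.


Step 1: Compute D*t = 7.0e-13 * 2134 = 1.4938e-09 cm^2
Step 2: sqrt(D*t) = 3.865e-05 cm
Step 3: x = 2 * 3.865e-05 cm = 7.73e-05 cm
Step 4: Convert to um (1 cm = 1e4 um): x = 0.773 um


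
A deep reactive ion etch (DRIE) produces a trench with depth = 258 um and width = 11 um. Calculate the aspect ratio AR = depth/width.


Step 1: AR = depth / width
Step 2: AR = 258 / 11
AR = 23.5


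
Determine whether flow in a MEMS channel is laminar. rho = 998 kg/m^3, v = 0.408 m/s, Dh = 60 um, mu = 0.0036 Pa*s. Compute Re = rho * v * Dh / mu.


Step 1: Convert Dh to meters: Dh = 60e-6 m
Step 2: Re = rho * v * Dh / mu
Re = 998 * 0.408 * 60e-6 / 0.0036
Re = 6.786
Since Re = 6.786 is below ~2300, the flow is laminar.


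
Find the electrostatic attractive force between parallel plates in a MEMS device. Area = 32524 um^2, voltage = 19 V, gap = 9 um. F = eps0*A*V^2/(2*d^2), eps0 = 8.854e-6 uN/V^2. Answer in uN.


Step 1: Identify parameters.
eps0 = 8.854e-6 uN/V^2, A = 32524 um^2, V = 19 V, d = 9 um
Step 2: Compute V^2 = 19^2 = 361
Step 3: Compute d^2 = 9^2 = 81
Step 4: F = 0.5 * 8.854e-6 * 32524 * 361 / 81
F = 0.642 uN


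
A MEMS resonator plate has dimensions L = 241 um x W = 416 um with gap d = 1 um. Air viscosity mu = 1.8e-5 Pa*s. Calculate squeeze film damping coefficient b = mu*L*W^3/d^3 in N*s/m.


Step 1: Convert to SI.
L = 241e-6 m, W = 416e-6 m, d = 1e-6 m
Step 2: W^3 = (416e-6)^3 = 7.20e-11 m^3
Step 3: d^3 = (1e-6)^3 = 1.00e-18 m^3
Step 4: b = 1.8e-5 * 241e-6 * 7.20e-11 / 1.00e-18
b = 3.12e-01 N*s/m


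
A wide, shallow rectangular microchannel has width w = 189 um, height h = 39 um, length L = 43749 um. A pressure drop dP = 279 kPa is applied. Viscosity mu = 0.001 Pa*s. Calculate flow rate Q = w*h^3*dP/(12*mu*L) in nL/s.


Step 1: Convert all dimensions to SI (meters).
w = 189e-6 m, h = 39e-6 m, L = 43749e-6 m, dP = 279e3 Pa
Step 2: Q = w * h^3 * dP / (12 * mu * L)
Q = 189e-6 * (39e-6)^3 * 279e3 / (12 * 0.001 * 43749e-6) = 5.95813655e-09 m^3/s
Step 3: Convert Q from m^3/s to nL/s (1 m^3 = 1e12 nL, so multiply by 1e12).
Q = 5958.137 nL/s


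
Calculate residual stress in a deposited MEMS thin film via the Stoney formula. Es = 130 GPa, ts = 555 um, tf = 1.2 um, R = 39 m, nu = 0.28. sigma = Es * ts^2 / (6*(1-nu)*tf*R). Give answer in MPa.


Step 1: Compute numerator: Es * ts^2 = 130 * 555^2 = 40043250 (GPa*um^2)
Step 2: Compute denominator (R in um): 6*(1-nu)*tf*R = 6*0.72*1.2*39e6 = 202176000.0 (um^2)
Step 3: sigma (GPa) = 40043250 / 202176000.0 = 1.98061e-01 GPa
Step 4: Convert to MPa (x1000): sigma = 198.1 MPa


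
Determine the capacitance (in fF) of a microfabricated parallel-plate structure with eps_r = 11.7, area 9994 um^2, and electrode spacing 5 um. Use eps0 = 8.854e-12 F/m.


Step 1: Convert area to m^2: A = 9994e-12 m^2
Step 2: Convert gap to m: d = 5e-6 m
Step 3: C = eps0 * eps_r * A / d
C = 8.854e-12 * 11.7 * 9994e-12 / 5e-6
Step 4: Convert to fF (multiply by 1e15).
C = 207.06 fF


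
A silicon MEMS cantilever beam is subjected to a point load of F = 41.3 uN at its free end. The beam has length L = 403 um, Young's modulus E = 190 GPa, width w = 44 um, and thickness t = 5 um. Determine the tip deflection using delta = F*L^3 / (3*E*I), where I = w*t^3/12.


Step 1: Calculate the second moment of area.
I = w * t^3 / 12 = 44 * 5^3 / 12 = 458.3333 um^4
Step 2: Convert E to consistent units (1 GPa = 1000 uN/um^2).
E = 190 GPa = 190000 uN/um^2
Step 3: Calculate tip deflection.
delta = F * L^3 / (3 * E * I)
delta = 41.3 * 403^3 / (3 * 190000 * 458.3333)
delta = 10.3469 um


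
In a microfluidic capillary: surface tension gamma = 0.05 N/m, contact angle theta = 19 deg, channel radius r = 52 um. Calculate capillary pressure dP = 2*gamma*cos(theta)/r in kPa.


Step 1: cos(19 deg) = 0.9455
Step 2: Convert r to m: r = 52e-6 m
Step 3: dP = 2 * 0.05 * 0.9455 / 52e-6 = 1818.3 Pa
Step 4: Convert Pa to kPa (divide by 1000).
dP = 1.82 kPa


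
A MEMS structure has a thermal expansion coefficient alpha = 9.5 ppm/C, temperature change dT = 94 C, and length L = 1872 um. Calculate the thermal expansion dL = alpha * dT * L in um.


Step 1: Convert CTE: alpha = 9.5 ppm/C = 9.5e-6 /C
Step 2: dL = 9.5e-6 * 94 * 1872
dL = 1.6717 um


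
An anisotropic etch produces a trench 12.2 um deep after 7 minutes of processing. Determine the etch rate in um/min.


Step 1: Etch rate = depth / time
Step 2: rate = 12.2 / 7
rate = 1.743 um/min


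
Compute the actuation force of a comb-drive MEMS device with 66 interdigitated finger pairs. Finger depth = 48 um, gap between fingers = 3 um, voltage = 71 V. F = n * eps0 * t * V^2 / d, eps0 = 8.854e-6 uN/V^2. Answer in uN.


Step 1: Parameters: n=66, eps0=8.854e-6 uN/V^2, t=48 um, V=71 V, d=3 um
Step 2: V^2 = 5041
Step 3: F = 66 * 8.854e-6 * 48 * 5041 / 3
F = 47.132 uN


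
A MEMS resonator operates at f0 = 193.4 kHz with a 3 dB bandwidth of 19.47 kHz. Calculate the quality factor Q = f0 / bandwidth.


Step 1: Q = f0 / bandwidth
Step 2: Q = 193.4 / 19.47
Q = 9.9


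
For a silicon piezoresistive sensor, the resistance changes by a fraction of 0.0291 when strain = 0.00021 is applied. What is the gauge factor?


Step 1: Identify values.
dR/R = 0.0291, strain = 0.00021
Step 2: GF = (dR/R) / strain = 0.0291 / 0.00021
GF = 138.6


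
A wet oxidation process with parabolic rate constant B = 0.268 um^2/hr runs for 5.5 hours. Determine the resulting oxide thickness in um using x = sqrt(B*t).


Step 1: Compute B*t = 0.268 * 5.5 = 1.474
Step 2: x = sqrt(1.474)
x = 1.214 um


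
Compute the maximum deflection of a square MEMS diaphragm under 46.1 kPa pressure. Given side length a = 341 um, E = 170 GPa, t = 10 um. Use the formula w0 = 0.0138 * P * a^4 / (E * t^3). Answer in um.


Step 1: Convert pressure to compatible units (E is in GPa, so P in GPa).
P = 46.1 kPa = 46.1e-6 GPa
Step 2: Compute numerator: 0.0138 * P * a^4.
a^4 = 341^4 = 13521270961
numerator = 0.0138 * 46.1e-6 * 13521270961 = 8.602e+03
Step 3: Compute denominator: E * t^3 = 170 * 10^3 = 170000
Step 4: w0 = numerator / denominator = 8.602e+03 / 170000 = 0.0506 um


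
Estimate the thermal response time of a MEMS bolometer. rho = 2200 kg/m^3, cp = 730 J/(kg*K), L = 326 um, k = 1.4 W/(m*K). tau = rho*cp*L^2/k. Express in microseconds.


Step 1: Convert L to m: L = 326e-6 m
Step 2: L^2 = (326e-6)^2 = 1.06276e-07 m^2
Step 3: tau = 2200 * 730 * 1.06276e-07 / 1.4 = 1.2191375429e-01 s
Step 4: Convert to microseconds (multiply by 1e6).
tau = 121913.754 us


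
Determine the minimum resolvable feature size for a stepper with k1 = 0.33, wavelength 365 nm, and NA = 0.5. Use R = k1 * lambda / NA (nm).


Step 1: Identify values: k1 = 0.33, lambda = 365 nm, NA = 0.5
Step 2: R = k1 * lambda / NA
R = 0.33 * 365 / 0.5
R = 240.9 nm


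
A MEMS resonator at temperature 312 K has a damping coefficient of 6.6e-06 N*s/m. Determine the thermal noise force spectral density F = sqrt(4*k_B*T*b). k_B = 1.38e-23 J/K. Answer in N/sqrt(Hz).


Step 1: Compute 4 * k_B * T * b
= 4 * 1.38e-23 * 312 * 6.6e-06
= 1.1367e-25 N^2/Hz
Step 2: F_noise = sqrt(1.1367e-25)
F_noise = 3.37e-13 N/sqrt(Hz)


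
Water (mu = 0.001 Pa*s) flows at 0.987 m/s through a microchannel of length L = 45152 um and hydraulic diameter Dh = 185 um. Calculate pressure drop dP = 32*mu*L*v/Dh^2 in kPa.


Step 1: Convert to SI: L = 45152e-6 m, Dh = 185e-6 m
Step 2: dP = 32 * 0.001 * 45152e-6 * 0.987 / (185e-6)^2
Step 3: dP = 41667.81 Pa
Step 4: Convert to kPa: dP = 41.67 kPa


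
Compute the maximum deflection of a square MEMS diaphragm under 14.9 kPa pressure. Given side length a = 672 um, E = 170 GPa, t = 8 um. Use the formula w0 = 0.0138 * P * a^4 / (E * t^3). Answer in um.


Step 1: Convert pressure to compatible units (E is in GPa, so P in GPa).
P = 14.9 kPa = 14.9e-6 GPa
Step 2: Compute numerator: 0.0138 * P * a^4.
a^4 = 672^4 = 203928109056
numerator = 0.0138 * 14.9e-6 * 203928109056 = 4.19317e+04
Step 3: Compute denominator: E * t^3 = 170 * 8^3 = 87040
Step 4: w0 = numerator / denominator = 4.19317e+04 / 87040 = 0.4818 um


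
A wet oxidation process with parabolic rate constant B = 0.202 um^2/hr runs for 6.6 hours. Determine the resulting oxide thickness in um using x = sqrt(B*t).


Step 1: Compute B*t = 0.202 * 6.6 = 1.3332
Step 2: x = sqrt(1.3332)
x = 1.155 um


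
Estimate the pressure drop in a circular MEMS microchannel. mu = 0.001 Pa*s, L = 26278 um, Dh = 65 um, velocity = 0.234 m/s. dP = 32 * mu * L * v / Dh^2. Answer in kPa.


Step 1: Convert to SI: L = 26278e-6 m, Dh = 65e-6 m
Step 2: dP = 32 * 0.001 * 26278e-6 * 0.234 / (65e-6)^2
Step 3: dP = 46572.70 Pa
Step 4: Convert to kPa: dP = 46.57 kPa


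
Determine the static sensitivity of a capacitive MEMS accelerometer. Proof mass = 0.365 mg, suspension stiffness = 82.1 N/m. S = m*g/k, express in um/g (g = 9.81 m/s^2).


Step 1: Convert mass: m = 0.365 mg = 3.65e-07 kg
Step 2: S = m * g / k = 3.65e-07 * 9.81 / 82.1
Step 3: S = 4.36e-08 m/g
Step 4: Convert to um/g: S = 0.044 um/g


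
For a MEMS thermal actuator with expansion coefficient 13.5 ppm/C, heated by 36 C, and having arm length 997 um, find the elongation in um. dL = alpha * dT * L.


Step 1: Convert CTE: alpha = 13.5 ppm/C = 13.5e-6 /C
Step 2: dL = 13.5e-6 * 36 * 997
dL = 0.4845 um


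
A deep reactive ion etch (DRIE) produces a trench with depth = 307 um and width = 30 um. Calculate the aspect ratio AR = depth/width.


Step 1: AR = depth / width
Step 2: AR = 307 / 30
AR = 10.2


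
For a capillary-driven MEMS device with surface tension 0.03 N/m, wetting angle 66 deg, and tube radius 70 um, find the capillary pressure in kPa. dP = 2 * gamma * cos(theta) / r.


Step 1: cos(66 deg) = 0.4067
Step 2: Convert r to m: r = 70e-6 m
Step 3: dP = 2 * 0.03 * 0.4067 / 70e-6 = 348.6 Pa
Step 4: Convert Pa to kPa (divide by 1000).
dP = 0.35 kPa


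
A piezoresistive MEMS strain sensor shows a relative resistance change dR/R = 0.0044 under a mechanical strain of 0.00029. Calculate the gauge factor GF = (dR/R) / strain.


Step 1: Identify values.
dR/R = 0.0044, strain = 0.00029
Step 2: GF = (dR/R) / strain = 0.0044 / 0.00029
GF = 15.2


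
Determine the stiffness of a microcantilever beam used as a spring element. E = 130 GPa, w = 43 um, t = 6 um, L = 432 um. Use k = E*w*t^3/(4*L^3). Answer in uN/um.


Step 1: Convert E to consistent units (1 GPa = 1000 uN/um^2).
E = 130 GPa = 130000 uN/um^2
Step 2: Compute t^3 = 6^3 = 216
Step 3: Compute L^3 = 432^3 = 80621568
Step 4: k = 130000 * 43 * 216 / (4 * 80621568)
k = 3.7442 uN/um


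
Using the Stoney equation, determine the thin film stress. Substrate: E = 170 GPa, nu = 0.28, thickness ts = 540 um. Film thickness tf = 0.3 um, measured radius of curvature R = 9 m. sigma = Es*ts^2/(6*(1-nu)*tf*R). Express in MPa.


Step 1: Compute numerator: Es * ts^2 = 170 * 540^2 = 49572000 (GPa*um^2)
Step 2: Compute denominator (R in um): 6*(1-nu)*tf*R = 6*0.72*0.3*9e6 = 11664000.0 (um^2)
Step 3: sigma (GPa) = 49572000 / 11664000.0 = 4.25e+00 GPa
Step 4: Convert to MPa (x1000): sigma = 4250.0 MPa


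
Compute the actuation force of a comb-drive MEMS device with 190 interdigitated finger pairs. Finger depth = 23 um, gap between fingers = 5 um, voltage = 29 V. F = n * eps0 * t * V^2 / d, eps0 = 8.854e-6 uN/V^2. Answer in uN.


Step 1: Parameters: n=190, eps0=8.854e-6 uN/V^2, t=23 um, V=29 V, d=5 um
Step 2: V^2 = 841
Step 3: F = 190 * 8.854e-6 * 23 * 841 / 5
F = 6.508 uN


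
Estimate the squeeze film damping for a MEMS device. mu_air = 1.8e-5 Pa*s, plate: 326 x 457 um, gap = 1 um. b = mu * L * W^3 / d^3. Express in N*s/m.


Step 1: Convert to SI.
L = 326e-6 m, W = 457e-6 m, d = 1e-6 m
Step 2: W^3 = (457e-6)^3 = 9.54e-11 m^3
Step 3: d^3 = (1e-6)^3 = 1.00e-18 m^3
Step 4: b = 1.8e-5 * 326e-6 * 9.54e-11 / 1.00e-18
b = 5.60e-01 N*s/m


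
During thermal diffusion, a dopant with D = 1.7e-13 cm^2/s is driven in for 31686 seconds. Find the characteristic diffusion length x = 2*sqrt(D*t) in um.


Step 1: Compute D*t = 1.7e-13 * 31686 = 5.38662e-09 cm^2
Step 2: sqrt(D*t) = 7.33936e-05 cm
Step 3: x = 2 * 7.33936e-05 cm = 1.467872e-04 cm
Step 4: Convert to um (1 cm = 1e4 um): x = 1.468 um


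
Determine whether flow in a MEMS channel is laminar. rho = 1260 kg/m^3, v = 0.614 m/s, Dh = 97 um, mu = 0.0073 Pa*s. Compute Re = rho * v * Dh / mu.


Step 1: Convert Dh to meters: Dh = 97e-6 m
Step 2: Re = rho * v * Dh / mu
Re = 1260 * 0.614 * 97e-6 / 0.0073
Re = 10.28
Since Re = 10.28 is below ~2300, the flow is laminar.


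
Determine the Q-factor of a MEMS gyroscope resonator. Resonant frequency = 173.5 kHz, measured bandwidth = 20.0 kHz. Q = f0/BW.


Step 1: Q = f0 / bandwidth
Step 2: Q = 173.5 / 20.0
Q = 8.7


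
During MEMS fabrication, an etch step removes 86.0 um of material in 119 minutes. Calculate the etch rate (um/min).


Step 1: Etch rate = depth / time
Step 2: rate = 86.0 / 119
rate = 0.723 um/min


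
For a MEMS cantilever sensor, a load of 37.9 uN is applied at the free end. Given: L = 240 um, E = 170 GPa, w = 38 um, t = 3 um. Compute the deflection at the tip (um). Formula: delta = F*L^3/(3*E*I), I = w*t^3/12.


Step 1: Calculate the second moment of area.
I = w * t^3 / 12 = 38 * 3^3 / 12 = 85.5 um^4
Step 2: Convert E to consistent units (1 GPa = 1000 uN/um^2).
E = 170 GPa = 170000 uN/um^2
Step 3: Calculate tip deflection.
delta = F * L^3 / (3 * E * I)
delta = 37.9 * 240^3 / (3 * 170000 * 85.5)
delta = 12.0154 um


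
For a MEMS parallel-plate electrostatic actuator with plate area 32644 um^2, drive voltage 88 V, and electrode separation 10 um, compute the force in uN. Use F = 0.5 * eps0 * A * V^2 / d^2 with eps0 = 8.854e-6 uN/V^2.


Step 1: Identify parameters.
eps0 = 8.854e-6 uN/V^2, A = 32644 um^2, V = 88 V, d = 10 um
Step 2: Compute V^2 = 88^2 = 7744
Step 3: Compute d^2 = 10^2 = 100
Step 4: F = 0.5 * 8.854e-6 * 32644 * 7744 / 100
F = 11.191 uN


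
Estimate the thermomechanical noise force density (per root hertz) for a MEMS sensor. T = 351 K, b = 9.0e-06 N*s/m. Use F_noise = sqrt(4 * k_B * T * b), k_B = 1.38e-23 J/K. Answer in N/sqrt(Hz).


Step 1: Compute 4 * k_B * T * b
= 4 * 1.38e-23 * 351 * 9.0e-06
= 1.7438e-25 N^2/Hz
Step 2: F_noise = sqrt(1.7438e-25)
F_noise = 4.18e-13 N/sqrt(Hz)


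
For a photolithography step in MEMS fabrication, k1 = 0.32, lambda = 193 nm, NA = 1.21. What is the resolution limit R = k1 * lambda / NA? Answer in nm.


Step 1: Identify values: k1 = 0.32, lambda = 193 nm, NA = 1.21
Step 2: R = k1 * lambda / NA
R = 0.32 * 193 / 1.21
R = 51.0 nm


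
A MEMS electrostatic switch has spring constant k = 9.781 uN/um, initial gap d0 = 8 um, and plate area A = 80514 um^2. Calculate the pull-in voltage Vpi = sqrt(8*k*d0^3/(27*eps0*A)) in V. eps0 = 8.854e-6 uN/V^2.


Step 1: Compute numerator: 8 * k * d0^3 = 8 * 9.781 * 8^3 = 40062.976
Step 2: Compute denominator: 27 * eps0 * A = 27 * 8.854e-6 * 80514 = 19.247516
Step 3: Vpi = sqrt(40062.976 / 19.247516)
Vpi = 45.62 V


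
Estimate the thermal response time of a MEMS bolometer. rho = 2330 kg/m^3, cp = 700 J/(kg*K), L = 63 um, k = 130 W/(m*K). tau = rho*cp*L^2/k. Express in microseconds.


Step 1: Convert L to m: L = 63e-6 m
Step 2: L^2 = (63e-6)^2 = 3.969e-09 m^2
Step 3: tau = 2330 * 700 * 3.969e-09 / 130 = 4.979568e-05 s
Step 4: Convert to microseconds (multiply by 1e6).
tau = 49.796 us


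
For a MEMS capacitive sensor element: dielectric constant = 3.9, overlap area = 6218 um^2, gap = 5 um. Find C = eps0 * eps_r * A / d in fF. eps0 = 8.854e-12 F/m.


Step 1: Convert area to m^2: A = 6218e-12 m^2
Step 2: Convert gap to m: d = 5e-6 m
Step 3: C = eps0 * eps_r * A / d
C = 8.854e-12 * 3.9 * 6218e-12 / 5e-6
Step 4: Convert to fF (multiply by 1e15).
C = 42.94 fF


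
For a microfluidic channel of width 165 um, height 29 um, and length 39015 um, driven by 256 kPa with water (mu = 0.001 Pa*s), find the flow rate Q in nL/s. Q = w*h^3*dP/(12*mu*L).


Step 1: Convert all dimensions to SI (meters).
w = 165e-6 m, h = 29e-6 m, L = 39015e-6 m, dP = 256e3 Pa
Step 2: Q = w * h^3 * dP / (12 * mu * L)
Q = 165e-6 * (29e-6)^3 * 256e3 / (12 * 0.001 * 39015e-6) = 2.20041728e-09 m^3/s
Step 3: Convert Q from m^3/s to nL/s (1 m^3 = 1e12 nL, so multiply by 1e12).
Q = 2200.417 nL/s


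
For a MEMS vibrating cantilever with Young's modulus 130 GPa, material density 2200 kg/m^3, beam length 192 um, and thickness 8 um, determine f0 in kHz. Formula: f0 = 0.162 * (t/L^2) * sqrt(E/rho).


Step 1: Convert units to SI.
t_SI = 8e-6 m, L_SI = 192e-6 m
Step 2: Calculate sqrt(E/rho).
sqrt(130e9 / 2200) = 7687.06 m/s
Step 3: Compute f0.
f0 = 0.162 * 8e-6 / (192e-6)^2 * 7687.06 = 270248.2 Hz = 270.25 kHz


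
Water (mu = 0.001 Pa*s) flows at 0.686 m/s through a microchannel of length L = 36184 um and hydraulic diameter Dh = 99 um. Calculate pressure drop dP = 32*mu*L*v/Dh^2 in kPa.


Step 1: Convert to SI: L = 36184e-6 m, Dh = 99e-6 m
Step 2: dP = 32 * 0.001 * 36184e-6 * 0.686 / (99e-6)^2
Step 3: dP = 81043.89 Pa
Step 4: Convert to kPa: dP = 81.04 kPa


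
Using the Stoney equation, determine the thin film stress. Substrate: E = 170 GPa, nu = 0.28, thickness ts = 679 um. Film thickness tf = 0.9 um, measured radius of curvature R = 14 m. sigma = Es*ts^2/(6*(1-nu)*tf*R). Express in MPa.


Step 1: Compute numerator: Es * ts^2 = 170 * 679^2 = 78376970 (GPa*um^2)
Step 2: Compute denominator (R in um): 6*(1-nu)*tf*R = 6*0.72*0.9*14e6 = 54432000.0 (um^2)
Step 3: sigma (GPa) = 78376970 / 54432000.0 = 1.439906e+00 GPa
Step 4: Convert to MPa (x1000): sigma = 1439.9 MPa


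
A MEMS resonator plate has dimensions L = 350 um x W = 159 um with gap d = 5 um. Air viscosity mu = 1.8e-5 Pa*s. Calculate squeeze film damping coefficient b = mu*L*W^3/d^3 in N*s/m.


Step 1: Convert to SI.
L = 350e-6 m, W = 159e-6 m, d = 5e-6 m
Step 2: W^3 = (159e-6)^3 = 4.02e-12 m^3
Step 3: d^3 = (5e-6)^3 = 1.25e-16 m^3
Step 4: b = 1.8e-5 * 350e-6 * 4.02e-12 / 1.25e-16
b = 2.03e-04 N*s/m


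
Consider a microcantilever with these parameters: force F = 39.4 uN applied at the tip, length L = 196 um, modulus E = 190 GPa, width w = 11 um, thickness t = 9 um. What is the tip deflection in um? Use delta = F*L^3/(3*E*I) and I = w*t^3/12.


Step 1: Calculate the second moment of area.
I = w * t^3 / 12 = 11 * 9^3 / 12 = 668.25 um^4
Step 2: Convert E to consistent units (1 GPa = 1000 uN/um^2).
E = 190 GPa = 190000 uN/um^2
Step 3: Calculate tip deflection.
delta = F * L^3 / (3 * E * I)
delta = 39.4 * 196^3 / (3 * 190000 * 668.25)
delta = 0.7788 um


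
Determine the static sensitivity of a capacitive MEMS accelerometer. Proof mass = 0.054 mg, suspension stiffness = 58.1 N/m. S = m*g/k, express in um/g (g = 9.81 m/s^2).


Step 1: Convert mass: m = 0.054 mg = 5.40e-08 kg
Step 2: S = m * g / k = 5.40e-08 * 9.81 / 58.1
Step 3: S = 9.12e-09 m/g
Step 4: Convert to um/g: S = 0.009 um/g


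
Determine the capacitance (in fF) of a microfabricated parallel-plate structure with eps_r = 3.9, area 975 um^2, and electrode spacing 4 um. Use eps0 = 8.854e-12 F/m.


Step 1: Convert area to m^2: A = 975e-12 m^2
Step 2: Convert gap to m: d = 4e-6 m
Step 3: C = eps0 * eps_r * A / d
C = 8.854e-12 * 3.9 * 975e-12 / 4e-6
Step 4: Convert to fF (multiply by 1e15).
C = 8.42 fF


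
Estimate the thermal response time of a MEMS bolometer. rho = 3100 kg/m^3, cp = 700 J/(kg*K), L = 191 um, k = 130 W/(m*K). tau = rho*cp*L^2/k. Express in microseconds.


Step 1: Convert L to m: L = 191e-6 m
Step 2: L^2 = (191e-6)^2 = 3.6481e-08 m^2
Step 3: tau = 3100 * 700 * 3.6481e-08 / 130 = 6.0895208e-04 s
Step 4: Convert to microseconds (multiply by 1e6).
tau = 608.952 us


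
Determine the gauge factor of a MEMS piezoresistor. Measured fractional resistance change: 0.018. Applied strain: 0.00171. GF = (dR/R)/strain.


Step 1: Identify values.
dR/R = 0.018, strain = 0.00171
Step 2: GF = (dR/R) / strain = 0.018 / 0.00171
GF = 10.5


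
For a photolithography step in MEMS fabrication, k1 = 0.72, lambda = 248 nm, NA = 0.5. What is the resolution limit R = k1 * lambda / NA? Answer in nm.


Step 1: Identify values: k1 = 0.72, lambda = 248 nm, NA = 0.5
Step 2: R = k1 * lambda / NA
R = 0.72 * 248 / 0.5
R = 357.1 nm


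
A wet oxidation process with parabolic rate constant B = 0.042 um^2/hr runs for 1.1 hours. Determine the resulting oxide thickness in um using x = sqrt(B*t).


Step 1: Compute B*t = 0.042 * 1.1 = 0.0462
Step 2: x = sqrt(0.0462)
x = 0.215 um


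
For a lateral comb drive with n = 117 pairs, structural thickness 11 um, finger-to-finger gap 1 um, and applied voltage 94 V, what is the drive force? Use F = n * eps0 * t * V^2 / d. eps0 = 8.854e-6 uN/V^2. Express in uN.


Step 1: Parameters: n=117, eps0=8.854e-6 uN/V^2, t=11 um, V=94 V, d=1 um
Step 2: V^2 = 8836
Step 3: F = 117 * 8.854e-6 * 11 * 8836 / 1
F = 100.687 uN


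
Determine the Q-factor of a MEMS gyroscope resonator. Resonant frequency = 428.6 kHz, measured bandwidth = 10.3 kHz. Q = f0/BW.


Step 1: Q = f0 / bandwidth
Step 2: Q = 428.6 / 10.3
Q = 41.6


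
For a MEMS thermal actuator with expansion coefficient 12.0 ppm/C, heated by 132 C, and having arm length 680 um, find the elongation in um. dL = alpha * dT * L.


Step 1: Convert CTE: alpha = 12.0 ppm/C = 12.0e-6 /C
Step 2: dL = 12.0e-6 * 132 * 680
dL = 1.0771 um


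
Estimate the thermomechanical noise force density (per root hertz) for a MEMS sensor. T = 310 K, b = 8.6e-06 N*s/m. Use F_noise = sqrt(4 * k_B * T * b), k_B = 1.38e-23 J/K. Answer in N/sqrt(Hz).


Step 1: Compute 4 * k_B * T * b
= 4 * 1.38e-23 * 310 * 8.6e-06
= 1.4716e-25 N^2/Hz
Step 2: F_noise = sqrt(1.4716e-25)
F_noise = 3.84e-13 N/sqrt(Hz)


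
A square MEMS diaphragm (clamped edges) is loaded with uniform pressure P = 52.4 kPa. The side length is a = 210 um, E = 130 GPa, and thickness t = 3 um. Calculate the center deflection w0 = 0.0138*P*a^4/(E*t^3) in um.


Step 1: Convert pressure to compatible units (E is in GPa, so P in GPa).
P = 52.4 kPa = 52.4e-6 GPa
Step 2: Compute numerator: 0.0138 * P * a^4.
a^4 = 210^4 = 1944810000
numerator = 0.0138 * 52.4e-6 * 1944810000 = 1.40633e+03
Step 3: Compute denominator: E * t^3 = 130 * 3^3 = 3510
Step 4: w0 = numerator / denominator = 1.40633e+03 / 3510 = 0.4007 um


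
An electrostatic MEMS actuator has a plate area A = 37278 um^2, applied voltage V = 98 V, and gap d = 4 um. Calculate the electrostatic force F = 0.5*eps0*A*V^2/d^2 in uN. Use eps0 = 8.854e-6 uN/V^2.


Step 1: Identify parameters.
eps0 = 8.854e-6 uN/V^2, A = 37278 um^2, V = 98 V, d = 4 um
Step 2: Compute V^2 = 98^2 = 9604
Step 3: Compute d^2 = 4^2 = 16
Step 4: F = 0.5 * 8.854e-6 * 37278 * 9604 / 16
F = 99.059 uN


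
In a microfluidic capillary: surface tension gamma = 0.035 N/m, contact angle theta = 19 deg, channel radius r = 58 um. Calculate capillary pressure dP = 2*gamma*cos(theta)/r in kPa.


Step 1: cos(19 deg) = 0.9455
Step 2: Convert r to m: r = 58e-6 m
Step 3: dP = 2 * 0.035 * 0.9455 / 58e-6 = 1141.1 Pa
Step 4: Convert Pa to kPa (divide by 1000).
dP = 1.14 kPa


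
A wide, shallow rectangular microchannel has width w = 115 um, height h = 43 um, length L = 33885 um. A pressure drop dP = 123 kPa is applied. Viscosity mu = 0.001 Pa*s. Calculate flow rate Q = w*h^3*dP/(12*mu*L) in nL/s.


Step 1: Convert all dimensions to SI (meters).
w = 115e-6 m, h = 43e-6 m, L = 33885e-6 m, dP = 123e3 Pa
Step 2: Q = w * h^3 * dP / (12 * mu * L)
Q = 115e-6 * (43e-6)^3 * 123e3 / (12 * 0.001 * 33885e-6) = 2.76579242e-09 m^3/s
Step 3: Convert Q from m^3/s to nL/s (1 m^3 = 1e12 nL, so multiply by 1e12).
Q = 2765.792 nL/s


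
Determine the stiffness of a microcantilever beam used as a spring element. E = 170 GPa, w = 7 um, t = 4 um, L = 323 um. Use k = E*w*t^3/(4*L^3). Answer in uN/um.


Step 1: Convert E to consistent units (1 GPa = 1000 uN/um^2).
E = 170 GPa = 170000 uN/um^2
Step 2: Compute t^3 = 4^3 = 64
Step 3: Compute L^3 = 323^3 = 33698267
Step 4: k = 170000 * 7 * 64 / (4 * 33698267)
k = 0.565 uN/um


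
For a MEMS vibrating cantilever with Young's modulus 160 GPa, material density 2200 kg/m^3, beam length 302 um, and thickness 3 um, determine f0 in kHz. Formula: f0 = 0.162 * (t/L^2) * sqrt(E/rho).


Step 1: Convert units to SI.
t_SI = 3e-6 m, L_SI = 302e-6 m
Step 2: Calculate sqrt(E/rho).
sqrt(160e9 / 2200) = 8528.03 m/s
Step 3: Compute f0.
f0 = 0.162 * 3e-6 / (302e-6)^2 * 8528.03 = 45443.4 Hz = 45.44 kHz


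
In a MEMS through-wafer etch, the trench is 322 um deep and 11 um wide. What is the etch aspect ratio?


Step 1: AR = depth / width
Step 2: AR = 322 / 11
AR = 29.3


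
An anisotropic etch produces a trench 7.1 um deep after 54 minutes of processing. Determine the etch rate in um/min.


Step 1: Etch rate = depth / time
Step 2: rate = 7.1 / 54
rate = 0.131 um/min


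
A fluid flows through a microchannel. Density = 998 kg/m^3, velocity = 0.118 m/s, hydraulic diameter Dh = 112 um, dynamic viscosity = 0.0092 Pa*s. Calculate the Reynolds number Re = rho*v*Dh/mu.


Step 1: Convert Dh to meters: Dh = 112e-6 m
Step 2: Re = rho * v * Dh / mu
Re = 998 * 0.118 * 112e-6 / 0.0092
Re = 1.434


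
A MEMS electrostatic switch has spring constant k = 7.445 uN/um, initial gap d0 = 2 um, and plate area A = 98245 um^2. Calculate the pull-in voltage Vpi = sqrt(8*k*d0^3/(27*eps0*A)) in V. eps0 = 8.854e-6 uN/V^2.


Step 1: Compute numerator: 8 * k * d0^3 = 8 * 7.445 * 2^3 = 476.48
Step 2: Compute denominator: 27 * eps0 * A = 27 * 8.854e-6 * 98245 = 23.486253
Step 3: Vpi = sqrt(476.48 / 23.486253)
Vpi = 4.5 V


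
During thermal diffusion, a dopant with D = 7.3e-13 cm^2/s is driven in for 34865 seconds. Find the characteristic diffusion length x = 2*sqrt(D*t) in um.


Step 1: Compute D*t = 7.3e-13 * 34865 = 2.545145e-08 cm^2
Step 2: sqrt(D*t) = 1.59535e-04 cm
Step 3: x = 2 * 1.59535e-04 cm = 3.1907e-04 cm
Step 4: Convert to um (1 cm = 1e4 um): x = 3.191 um


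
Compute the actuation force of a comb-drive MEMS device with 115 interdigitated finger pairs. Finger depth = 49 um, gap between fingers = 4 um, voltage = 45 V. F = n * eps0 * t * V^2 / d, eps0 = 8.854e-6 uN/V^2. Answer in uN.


Step 1: Parameters: n=115, eps0=8.854e-6 uN/V^2, t=49 um, V=45 V, d=4 um
Step 2: V^2 = 2025
Step 3: F = 115 * 8.854e-6 * 49 * 2025 / 4
F = 25.258 uN


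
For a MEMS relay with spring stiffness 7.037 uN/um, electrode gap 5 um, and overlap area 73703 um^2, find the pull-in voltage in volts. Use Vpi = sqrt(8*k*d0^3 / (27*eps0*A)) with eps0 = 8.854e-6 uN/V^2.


Step 1: Compute numerator: 8 * k * d0^3 = 8 * 7.037 * 5^3 = 7037.0
Step 2: Compute denominator: 27 * eps0 * A = 27 * 8.854e-6 * 73703 = 17.619292
Step 3: Vpi = sqrt(7037.0 / 17.619292)
Vpi = 19.98 V


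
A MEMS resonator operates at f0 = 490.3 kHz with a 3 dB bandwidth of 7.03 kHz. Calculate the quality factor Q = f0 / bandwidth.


Step 1: Q = f0 / bandwidth
Step 2: Q = 490.3 / 7.03
Q = 69.7


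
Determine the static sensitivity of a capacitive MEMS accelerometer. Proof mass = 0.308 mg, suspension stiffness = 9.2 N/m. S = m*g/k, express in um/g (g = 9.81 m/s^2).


Step 1: Convert mass: m = 0.308 mg = 3.08e-07 kg
Step 2: S = m * g / k = 3.08e-07 * 9.81 / 9.2
Step 3: S = 3.28e-07 m/g
Step 4: Convert to um/g: S = 0.328 um/g


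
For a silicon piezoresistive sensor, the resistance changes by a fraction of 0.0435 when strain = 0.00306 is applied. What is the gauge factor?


Step 1: Identify values.
dR/R = 0.0435, strain = 0.00306
Step 2: GF = (dR/R) / strain = 0.0435 / 0.00306
GF = 14.2


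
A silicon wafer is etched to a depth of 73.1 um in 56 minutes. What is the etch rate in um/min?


Step 1: Etch rate = depth / time
Step 2: rate = 73.1 / 56
rate = 1.305 um/min


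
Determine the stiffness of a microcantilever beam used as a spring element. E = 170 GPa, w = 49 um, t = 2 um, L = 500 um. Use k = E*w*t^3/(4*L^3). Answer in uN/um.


Step 1: Convert E to consistent units (1 GPa = 1000 uN/um^2).
E = 170 GPa = 170000 uN/um^2
Step 2: Compute t^3 = 2^3 = 8
Step 3: Compute L^3 = 500^3 = 125000000
Step 4: k = 170000 * 49 * 8 / (4 * 125000000)
k = 0.1333 uN/um


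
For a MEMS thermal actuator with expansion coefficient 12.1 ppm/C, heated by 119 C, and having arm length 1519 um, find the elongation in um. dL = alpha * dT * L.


Step 1: Convert CTE: alpha = 12.1 ppm/C = 12.1e-6 /C
Step 2: dL = 12.1e-6 * 119 * 1519
dL = 2.1872 um


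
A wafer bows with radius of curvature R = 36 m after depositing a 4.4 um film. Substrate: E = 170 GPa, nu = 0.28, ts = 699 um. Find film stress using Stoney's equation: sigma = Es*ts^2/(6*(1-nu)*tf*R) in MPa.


Step 1: Compute numerator: Es * ts^2 = 170 * 699^2 = 83062170 (GPa*um^2)
Step 2: Compute denominator (R in um): 6*(1-nu)*tf*R = 6*0.72*4.4*36e6 = 684288000.0 (um^2)
Step 3: sigma (GPa) = 83062170 / 684288000.0 = 1.21385e-01 GPa
Step 4: Convert to MPa (x1000): sigma = 121.4 MPa


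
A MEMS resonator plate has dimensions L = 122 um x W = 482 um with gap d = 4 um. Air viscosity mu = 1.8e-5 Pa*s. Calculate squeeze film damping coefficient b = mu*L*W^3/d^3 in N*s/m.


Step 1: Convert to SI.
L = 122e-6 m, W = 482e-6 m, d = 4e-6 m
Step 2: W^3 = (482e-6)^3 = 1.12e-10 m^3
Step 3: d^3 = (4e-6)^3 = 6.40e-17 m^3
Step 4: b = 1.8e-5 * 122e-6 * 1.12e-10 / 6.40e-17
b = 3.84e-03 N*s/m


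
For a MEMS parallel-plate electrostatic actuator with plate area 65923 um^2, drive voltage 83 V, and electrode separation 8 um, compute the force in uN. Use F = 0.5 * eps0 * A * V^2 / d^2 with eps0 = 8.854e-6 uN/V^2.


Step 1: Identify parameters.
eps0 = 8.854e-6 uN/V^2, A = 65923 um^2, V = 83 V, d = 8 um
Step 2: Compute V^2 = 83^2 = 6889
Step 3: Compute d^2 = 8^2 = 64
Step 4: F = 0.5 * 8.854e-6 * 65923 * 6889 / 64
F = 31.414 uN


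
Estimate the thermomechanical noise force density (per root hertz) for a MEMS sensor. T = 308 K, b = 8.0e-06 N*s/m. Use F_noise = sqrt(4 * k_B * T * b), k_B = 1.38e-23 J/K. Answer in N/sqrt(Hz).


Step 1: Compute 4 * k_B * T * b
= 4 * 1.38e-23 * 308 * 8.0e-06
= 1.3601e-25 N^2/Hz
Step 2: F_noise = sqrt(1.3601e-25)
F_noise = 3.69e-13 N/sqrt(Hz)


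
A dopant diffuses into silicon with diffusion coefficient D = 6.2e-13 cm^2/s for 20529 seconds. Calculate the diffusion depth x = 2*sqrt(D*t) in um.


Step 1: Compute D*t = 6.2e-13 * 20529 = 1.272798e-08 cm^2
Step 2: sqrt(D*t) = 1.12818e-04 cm
Step 3: x = 2 * 1.12818e-04 cm = 2.25636e-04 cm
Step 4: Convert to um (1 cm = 1e4 um): x = 2.256 um


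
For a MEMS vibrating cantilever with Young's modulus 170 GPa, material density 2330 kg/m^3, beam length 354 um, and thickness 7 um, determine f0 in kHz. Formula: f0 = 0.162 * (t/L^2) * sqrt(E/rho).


Step 1: Convert units to SI.
t_SI = 7e-6 m, L_SI = 354e-6 m
Step 2: Calculate sqrt(E/rho).
sqrt(170e9 / 2330) = 8541.74 m/s
Step 3: Compute f0.
f0 = 0.162 * 7e-6 / (354e-6)^2 * 8541.74 = 77295.3 Hz = 77.3 kHz


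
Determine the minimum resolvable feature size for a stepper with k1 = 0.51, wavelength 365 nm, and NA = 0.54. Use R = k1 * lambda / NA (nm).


Step 1: Identify values: k1 = 0.51, lambda = 365 nm, NA = 0.54
Step 2: R = k1 * lambda / NA
R = 0.51 * 365 / 0.54
R = 344.7 nm


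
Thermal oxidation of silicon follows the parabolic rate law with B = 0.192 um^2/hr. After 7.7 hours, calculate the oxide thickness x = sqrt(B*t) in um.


Step 1: Compute B*t = 0.192 * 7.7 = 1.4784
Step 2: x = sqrt(1.4784)
x = 1.216 um


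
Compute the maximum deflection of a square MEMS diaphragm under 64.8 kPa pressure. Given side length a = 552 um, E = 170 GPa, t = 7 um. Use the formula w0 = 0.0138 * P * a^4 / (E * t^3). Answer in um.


Step 1: Convert pressure to compatible units (E is in GPa, so P in GPa).
P = 64.8 kPa = 64.8e-6 GPa
Step 2: Compute numerator: 0.0138 * P * a^4.
a^4 = 552^4 = 92844527616
numerator = 0.0138 * 64.8e-6 * 92844527616 = 8.302529e+04
Step 3: Compute denominator: E * t^3 = 170 * 7^3 = 58310
Step 4: w0 = numerator / denominator = 8.302529e+04 / 58310 = 1.4239 um


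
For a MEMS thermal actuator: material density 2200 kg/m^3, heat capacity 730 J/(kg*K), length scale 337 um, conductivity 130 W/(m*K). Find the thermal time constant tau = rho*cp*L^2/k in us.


Step 1: Convert L to m: L = 337e-6 m
Step 2: L^2 = (337e-6)^2 = 1.13569e-07 m^2
Step 3: tau = 2200 * 730 * 1.13569e-07 / 130 = 1.40301395e-03 s
Step 4: Convert to microseconds (multiply by 1e6).
tau = 1403.014 us


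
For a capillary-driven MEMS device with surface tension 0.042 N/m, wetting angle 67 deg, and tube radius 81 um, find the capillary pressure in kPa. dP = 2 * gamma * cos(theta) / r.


Step 1: cos(67 deg) = 0.3907
Step 2: Convert r to m: r = 81e-6 m
Step 3: dP = 2 * 0.042 * 0.3907 / 81e-6 = 405.2 Pa
Step 4: Convert Pa to kPa (divide by 1000).
dP = 0.41 kPa


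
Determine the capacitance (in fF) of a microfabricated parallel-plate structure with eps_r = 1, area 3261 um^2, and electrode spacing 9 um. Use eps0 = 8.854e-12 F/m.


Step 1: Convert area to m^2: A = 3261e-12 m^2
Step 2: Convert gap to m: d = 9e-6 m
Step 3: C = eps0 * eps_r * A / d
C = 8.854e-12 * 1 * 3261e-12 / 9e-6
Step 4: Convert to fF (multiply by 1e15).
C = 3.21 fF


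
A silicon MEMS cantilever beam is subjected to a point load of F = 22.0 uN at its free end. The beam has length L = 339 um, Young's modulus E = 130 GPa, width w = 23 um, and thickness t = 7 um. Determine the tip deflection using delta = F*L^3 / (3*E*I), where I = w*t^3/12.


Step 1: Calculate the second moment of area.
I = w * t^3 / 12 = 23 * 7^3 / 12 = 657.4167 um^4
Step 2: Convert E to consistent units (1 GPa = 1000 uN/um^2).
E = 130 GPa = 130000 uN/um^2
Step 3: Calculate tip deflection.
delta = F * L^3 / (3 * E * I)
delta = 22.0 * 339^3 / (3 * 130000 * 657.4167)
delta = 3.3428 um


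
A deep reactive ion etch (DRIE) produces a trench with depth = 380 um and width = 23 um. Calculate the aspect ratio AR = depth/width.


Step 1: AR = depth / width
Step 2: AR = 380 / 23
AR = 16.5


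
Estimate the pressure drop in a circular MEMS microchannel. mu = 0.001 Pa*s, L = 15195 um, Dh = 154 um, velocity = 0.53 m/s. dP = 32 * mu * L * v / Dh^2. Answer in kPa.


Step 1: Convert to SI: L = 15195e-6 m, Dh = 154e-6 m
Step 2: dP = 32 * 0.001 * 15195e-6 * 0.53 / (154e-6)^2
Step 3: dP = 10866.39 Pa
Step 4: Convert to kPa: dP = 10.87 kPa


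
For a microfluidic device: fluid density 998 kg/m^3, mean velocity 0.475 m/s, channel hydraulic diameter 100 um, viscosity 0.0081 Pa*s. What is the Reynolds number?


Step 1: Convert Dh to meters: Dh = 100e-6 m
Step 2: Re = rho * v * Dh / mu
Re = 998 * 0.475 * 100e-6 / 0.0081
Re = 5.852


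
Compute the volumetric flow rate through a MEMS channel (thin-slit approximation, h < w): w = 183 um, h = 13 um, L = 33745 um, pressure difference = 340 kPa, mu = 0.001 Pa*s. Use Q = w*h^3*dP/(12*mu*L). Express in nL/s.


Step 1: Convert all dimensions to SI (meters).
w = 183e-6 m, h = 13e-6 m, L = 33745e-6 m, dP = 340e3 Pa
Step 2: Q = w * h^3 * dP / (12 * mu * L)
Q = 183e-6 * (13e-6)^3 * 340e3 / (12 * 0.001 * 33745e-6) = 3.3757431e-10 m^3/s
Step 3: Convert Q from m^3/s to nL/s (1 m^3 = 1e12 nL, so multiply by 1e12).
Q = 337.574 nL/s
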